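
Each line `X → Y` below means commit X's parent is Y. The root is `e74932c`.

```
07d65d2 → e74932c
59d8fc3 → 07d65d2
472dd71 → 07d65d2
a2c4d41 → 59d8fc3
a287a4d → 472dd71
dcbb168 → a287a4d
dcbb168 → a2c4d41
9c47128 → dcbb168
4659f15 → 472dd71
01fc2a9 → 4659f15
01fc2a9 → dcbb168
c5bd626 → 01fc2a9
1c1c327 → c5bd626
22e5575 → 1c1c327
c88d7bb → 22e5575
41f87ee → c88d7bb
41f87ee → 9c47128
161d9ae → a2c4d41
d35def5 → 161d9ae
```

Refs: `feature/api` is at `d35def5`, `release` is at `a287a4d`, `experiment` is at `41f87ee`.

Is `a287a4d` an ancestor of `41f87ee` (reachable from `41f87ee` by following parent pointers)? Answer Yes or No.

Yes

Ancestors of 41f87ee (commits reachable by following parents): {01fc2a9, 07d65d2, 1c1c327, 22e5575, 41f87ee, 4659f15, 472dd71, 59d8fc3, 9c47128, a287a4d, a2c4d41, c5bd626, c88d7bb, dcbb168, e74932c}.
a287a4d is in that set, so it is an ancestor of 41f87ee.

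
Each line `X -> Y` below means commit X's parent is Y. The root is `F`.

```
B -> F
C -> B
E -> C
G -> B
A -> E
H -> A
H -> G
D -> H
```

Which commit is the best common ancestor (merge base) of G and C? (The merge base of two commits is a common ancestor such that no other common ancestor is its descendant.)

Ancestors of G: {B, F, G}.
Ancestors of C: {B, C, F}.
Common ancestors: {B, F}.
Among these, B is not an ancestor of any other common ancestor — it is the merge base.

B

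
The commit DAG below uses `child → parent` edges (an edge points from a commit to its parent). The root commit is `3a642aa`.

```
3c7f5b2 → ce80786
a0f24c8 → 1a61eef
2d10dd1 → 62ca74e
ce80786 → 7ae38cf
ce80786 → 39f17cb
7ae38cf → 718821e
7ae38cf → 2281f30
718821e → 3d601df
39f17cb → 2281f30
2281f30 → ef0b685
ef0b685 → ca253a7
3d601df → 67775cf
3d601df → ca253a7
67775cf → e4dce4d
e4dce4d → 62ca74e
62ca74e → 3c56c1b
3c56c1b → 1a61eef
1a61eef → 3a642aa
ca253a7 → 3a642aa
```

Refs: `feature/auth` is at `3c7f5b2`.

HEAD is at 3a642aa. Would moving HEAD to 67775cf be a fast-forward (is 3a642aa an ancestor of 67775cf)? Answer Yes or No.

Yes

A fast-forward from 3a642aa to 67775cf is possible iff 3a642aa is an ancestor of 67775cf.
Ancestors of 67775cf: {1a61eef, 3a642aa, 3c56c1b, 62ca74e, 67775cf, e4dce4d}.
3a642aa is among them, so fast-forward is possible.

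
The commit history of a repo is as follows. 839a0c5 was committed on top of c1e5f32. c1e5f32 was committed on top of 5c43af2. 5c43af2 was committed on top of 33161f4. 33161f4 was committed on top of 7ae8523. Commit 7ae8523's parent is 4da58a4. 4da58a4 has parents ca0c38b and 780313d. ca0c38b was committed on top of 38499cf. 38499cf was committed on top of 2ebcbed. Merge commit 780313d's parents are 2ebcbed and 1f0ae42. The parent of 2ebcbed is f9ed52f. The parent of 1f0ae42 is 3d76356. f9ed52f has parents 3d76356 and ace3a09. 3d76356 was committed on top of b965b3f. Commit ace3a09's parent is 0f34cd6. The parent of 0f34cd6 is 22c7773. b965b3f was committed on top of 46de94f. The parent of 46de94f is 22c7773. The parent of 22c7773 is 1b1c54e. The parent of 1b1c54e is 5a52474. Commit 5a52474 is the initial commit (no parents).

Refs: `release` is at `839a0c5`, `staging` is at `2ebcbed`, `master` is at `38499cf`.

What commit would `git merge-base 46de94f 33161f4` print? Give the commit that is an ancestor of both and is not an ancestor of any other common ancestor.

Ancestors of 46de94f: {1b1c54e, 22c7773, 46de94f, 5a52474}.
Ancestors of 33161f4: {0f34cd6, 1b1c54e, 1f0ae42, 22c7773, 2ebcbed, 33161f4, 38499cf, 3d76356, 46de94f, 4da58a4, 5a52474, 780313d, 7ae8523, ace3a09, b965b3f, ca0c38b, f9ed52f}.
Common ancestors: {1b1c54e, 22c7773, 46de94f, 5a52474}.
Among these, 46de94f is not an ancestor of any other common ancestor — it is the merge base.

46de94f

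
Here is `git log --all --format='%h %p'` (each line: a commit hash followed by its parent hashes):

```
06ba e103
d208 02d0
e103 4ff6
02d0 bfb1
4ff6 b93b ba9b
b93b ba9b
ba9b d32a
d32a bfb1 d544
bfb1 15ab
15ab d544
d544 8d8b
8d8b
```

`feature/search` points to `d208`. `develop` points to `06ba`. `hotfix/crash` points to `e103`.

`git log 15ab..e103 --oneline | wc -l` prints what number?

Reachable from e103: {15ab, 4ff6, 8d8b, b93b, ba9b, bfb1, d32a, d544, e103}.
Reachable from 15ab: {15ab, 8d8b, d544}.
In e103's history but not 15ab's: {4ff6, b93b, ba9b, bfb1, d32a, e103} — 6 commits.

6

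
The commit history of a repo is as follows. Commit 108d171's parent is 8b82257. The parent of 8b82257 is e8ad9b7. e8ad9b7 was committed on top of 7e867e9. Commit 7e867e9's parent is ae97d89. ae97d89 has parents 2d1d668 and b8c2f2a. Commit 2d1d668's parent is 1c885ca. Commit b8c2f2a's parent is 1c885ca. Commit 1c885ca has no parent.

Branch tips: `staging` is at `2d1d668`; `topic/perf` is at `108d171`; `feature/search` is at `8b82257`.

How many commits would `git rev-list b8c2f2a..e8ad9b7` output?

Reachable from e8ad9b7: {1c885ca, 2d1d668, 7e867e9, ae97d89, b8c2f2a, e8ad9b7}.
Reachable from b8c2f2a: {1c885ca, b8c2f2a}.
In e8ad9b7's history but not b8c2f2a's: {2d1d668, 7e867e9, ae97d89, e8ad9b7} — 4 commits.

4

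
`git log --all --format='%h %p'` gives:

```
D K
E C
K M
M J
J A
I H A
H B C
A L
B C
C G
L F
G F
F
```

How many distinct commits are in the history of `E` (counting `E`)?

Walking parent pointers from E: reachable set = {C, E, F, G}.
That is 4 commits.

4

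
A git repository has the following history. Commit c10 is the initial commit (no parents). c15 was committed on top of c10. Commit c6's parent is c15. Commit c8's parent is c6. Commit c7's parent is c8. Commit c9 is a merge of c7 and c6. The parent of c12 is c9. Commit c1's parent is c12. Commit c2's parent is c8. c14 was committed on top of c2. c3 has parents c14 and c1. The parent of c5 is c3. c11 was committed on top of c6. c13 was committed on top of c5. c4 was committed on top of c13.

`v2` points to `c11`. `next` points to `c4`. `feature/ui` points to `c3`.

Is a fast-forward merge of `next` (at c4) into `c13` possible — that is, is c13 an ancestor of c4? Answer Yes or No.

A fast-forward from c13 to c4 is possible iff c13 is an ancestor of c4.
Ancestors of c4: {c1, c10, c12, c13, c14, c15, c2, c3, c4, c5, c6, c7, c8, c9}.
c13 is among them, so fast-forward is possible.

Yes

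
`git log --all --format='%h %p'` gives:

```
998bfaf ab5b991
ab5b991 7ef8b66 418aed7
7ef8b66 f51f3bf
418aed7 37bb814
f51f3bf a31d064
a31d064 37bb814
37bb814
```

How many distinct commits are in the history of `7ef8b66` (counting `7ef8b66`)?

Walking parent pointers from 7ef8b66: reachable set = {37bb814, 7ef8b66, a31d064, f51f3bf}.
That is 4 commits.

4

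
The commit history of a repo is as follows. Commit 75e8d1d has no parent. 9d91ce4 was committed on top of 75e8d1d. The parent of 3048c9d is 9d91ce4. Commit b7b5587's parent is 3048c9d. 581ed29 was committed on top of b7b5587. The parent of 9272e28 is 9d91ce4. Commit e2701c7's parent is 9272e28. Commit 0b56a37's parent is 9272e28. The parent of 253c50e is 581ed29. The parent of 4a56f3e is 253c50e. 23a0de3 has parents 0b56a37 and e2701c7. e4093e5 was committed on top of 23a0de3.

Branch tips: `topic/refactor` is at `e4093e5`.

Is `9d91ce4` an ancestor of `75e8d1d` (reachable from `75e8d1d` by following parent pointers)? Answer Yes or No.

Ancestors of 75e8d1d: {75e8d1d}.
9d91ce4 is not in that set, so it is not an ancestor of 75e8d1d.

No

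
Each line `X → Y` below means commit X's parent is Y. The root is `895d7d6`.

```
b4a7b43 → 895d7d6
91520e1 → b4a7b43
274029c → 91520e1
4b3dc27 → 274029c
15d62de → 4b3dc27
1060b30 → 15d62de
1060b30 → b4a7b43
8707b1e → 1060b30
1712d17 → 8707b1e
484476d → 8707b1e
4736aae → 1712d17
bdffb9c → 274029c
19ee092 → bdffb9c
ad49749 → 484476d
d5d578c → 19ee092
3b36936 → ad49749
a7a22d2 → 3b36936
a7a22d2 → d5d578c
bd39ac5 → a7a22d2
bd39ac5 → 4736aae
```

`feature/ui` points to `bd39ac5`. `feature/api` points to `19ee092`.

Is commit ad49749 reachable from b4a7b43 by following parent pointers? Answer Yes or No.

Ancestors of b4a7b43: {895d7d6, b4a7b43}.
ad49749 is not in that set, so it is not an ancestor of b4a7b43.

No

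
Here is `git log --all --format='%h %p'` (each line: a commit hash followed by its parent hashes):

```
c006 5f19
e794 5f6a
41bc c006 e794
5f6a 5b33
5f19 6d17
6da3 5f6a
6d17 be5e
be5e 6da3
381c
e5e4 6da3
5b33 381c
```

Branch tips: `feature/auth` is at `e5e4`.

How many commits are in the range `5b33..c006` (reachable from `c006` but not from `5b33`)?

Reachable from c006: {381c, 5b33, 5f19, 5f6a, 6d17, 6da3, be5e, c006}.
Reachable from 5b33: {381c, 5b33}.
In c006's history but not 5b33's: {5f19, 5f6a, 6d17, 6da3, be5e, c006} — 6 commits.

6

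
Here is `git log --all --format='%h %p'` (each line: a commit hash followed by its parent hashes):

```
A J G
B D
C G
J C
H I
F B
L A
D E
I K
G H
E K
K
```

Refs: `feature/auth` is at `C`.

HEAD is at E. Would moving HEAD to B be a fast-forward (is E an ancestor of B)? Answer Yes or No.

Yes

A fast-forward from E to B is possible iff E is an ancestor of B.
Ancestors of B: {B, D, E, K}.
E is among them, so fast-forward is possible.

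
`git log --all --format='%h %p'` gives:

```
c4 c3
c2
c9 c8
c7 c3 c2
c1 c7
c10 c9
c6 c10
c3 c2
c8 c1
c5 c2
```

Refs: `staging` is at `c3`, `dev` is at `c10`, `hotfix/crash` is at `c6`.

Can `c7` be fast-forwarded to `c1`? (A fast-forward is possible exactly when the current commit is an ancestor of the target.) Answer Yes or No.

A fast-forward from c7 to c1 is possible iff c7 is an ancestor of c1.
Ancestors of c1: {c1, c2, c3, c7}.
c7 is among them, so fast-forward is possible.

Yes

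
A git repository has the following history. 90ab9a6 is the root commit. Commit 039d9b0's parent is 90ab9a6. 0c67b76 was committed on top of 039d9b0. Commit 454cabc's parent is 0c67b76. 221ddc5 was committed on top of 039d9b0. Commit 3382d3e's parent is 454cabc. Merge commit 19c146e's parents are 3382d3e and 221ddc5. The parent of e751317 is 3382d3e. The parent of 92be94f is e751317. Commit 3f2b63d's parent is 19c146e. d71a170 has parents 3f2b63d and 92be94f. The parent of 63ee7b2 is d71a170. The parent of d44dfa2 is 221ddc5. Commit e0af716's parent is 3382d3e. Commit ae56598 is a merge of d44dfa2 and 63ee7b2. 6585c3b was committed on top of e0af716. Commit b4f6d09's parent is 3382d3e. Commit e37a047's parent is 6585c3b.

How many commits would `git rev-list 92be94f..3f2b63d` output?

3

Reachable from 3f2b63d: {039d9b0, 0c67b76, 19c146e, 221ddc5, 3382d3e, 3f2b63d, 454cabc, 90ab9a6}.
Reachable from 92be94f: {039d9b0, 0c67b76, 3382d3e, 454cabc, 90ab9a6, 92be94f, e751317}.
In 3f2b63d's history but not 92be94f's: {19c146e, 221ddc5, 3f2b63d} — 3 commits.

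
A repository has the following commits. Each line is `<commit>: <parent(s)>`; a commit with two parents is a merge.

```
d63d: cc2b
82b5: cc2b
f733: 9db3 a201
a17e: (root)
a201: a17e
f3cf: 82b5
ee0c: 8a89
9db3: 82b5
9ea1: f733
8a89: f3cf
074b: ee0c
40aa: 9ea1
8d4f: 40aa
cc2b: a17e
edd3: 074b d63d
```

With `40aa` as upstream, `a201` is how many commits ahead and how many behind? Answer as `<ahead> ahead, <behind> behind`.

Reachable from a201: {a17e, a201}.
Reachable from 40aa: {40aa, 82b5, 9db3, 9ea1, a17e, a201, cc2b, f733}.
Only in a201's history (ahead): {} — 0.
Only in 40aa's history (behind): {40aa, 82b5, 9db3, 9ea1, cc2b, f733} — 6.

0 ahead, 6 behind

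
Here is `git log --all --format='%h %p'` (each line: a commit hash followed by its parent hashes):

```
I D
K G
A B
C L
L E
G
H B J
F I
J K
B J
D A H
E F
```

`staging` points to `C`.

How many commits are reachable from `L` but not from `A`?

Reachable from L: {A, B, D, E, F, G, H, I, J, K, L}.
Reachable from A: {A, B, G, J, K}.
In L's history but not A's: {D, E, F, H, I, L} — 6 commits.

6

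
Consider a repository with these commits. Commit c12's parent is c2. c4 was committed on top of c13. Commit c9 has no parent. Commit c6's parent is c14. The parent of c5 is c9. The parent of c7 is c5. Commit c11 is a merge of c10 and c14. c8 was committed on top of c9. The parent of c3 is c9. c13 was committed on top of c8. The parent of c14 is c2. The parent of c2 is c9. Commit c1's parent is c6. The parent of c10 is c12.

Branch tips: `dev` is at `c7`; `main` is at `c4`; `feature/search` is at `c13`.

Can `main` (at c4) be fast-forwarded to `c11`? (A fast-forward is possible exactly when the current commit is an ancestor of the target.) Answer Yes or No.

A fast-forward from c4 to c11 is possible iff c4 is an ancestor of c11.
Ancestors of c11: {c10, c11, c12, c14, c2, c9}.
c4 is not among them, so fast-forward is not possible.

No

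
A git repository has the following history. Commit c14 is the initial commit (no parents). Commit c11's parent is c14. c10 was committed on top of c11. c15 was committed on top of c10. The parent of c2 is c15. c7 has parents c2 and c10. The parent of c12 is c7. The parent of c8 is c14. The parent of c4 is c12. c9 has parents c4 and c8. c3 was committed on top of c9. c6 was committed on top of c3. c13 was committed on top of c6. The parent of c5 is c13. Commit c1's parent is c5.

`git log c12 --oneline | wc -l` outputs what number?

7

Walking parent pointers from c12: reachable set = {c10, c11, c12, c14, c15, c2, c7}.
That is 7 commits.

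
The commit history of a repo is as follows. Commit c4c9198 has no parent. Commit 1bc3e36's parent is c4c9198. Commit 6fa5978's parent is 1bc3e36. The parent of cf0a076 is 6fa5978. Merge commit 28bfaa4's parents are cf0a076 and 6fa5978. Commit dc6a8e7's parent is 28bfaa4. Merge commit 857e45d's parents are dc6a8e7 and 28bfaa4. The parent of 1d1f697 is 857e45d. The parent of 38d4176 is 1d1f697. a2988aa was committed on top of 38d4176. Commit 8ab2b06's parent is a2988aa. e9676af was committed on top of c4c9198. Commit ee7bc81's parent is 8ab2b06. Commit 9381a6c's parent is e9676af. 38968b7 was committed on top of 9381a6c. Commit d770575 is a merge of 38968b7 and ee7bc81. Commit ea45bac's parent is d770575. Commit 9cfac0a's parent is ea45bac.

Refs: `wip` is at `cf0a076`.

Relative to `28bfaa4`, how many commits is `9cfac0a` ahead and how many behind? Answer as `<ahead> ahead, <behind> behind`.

13 ahead, 0 behind

Reachable from 9cfac0a: {1bc3e36, 1d1f697, 28bfaa4, 38968b7, 38d4176, 6fa5978, 857e45d, 8ab2b06, 9381a6c, 9cfac0a, a2988aa, c4c9198, cf0a076, d770575, dc6a8e7, e9676af, ea45bac, ee7bc81}.
Reachable from 28bfaa4: {1bc3e36, 28bfaa4, 6fa5978, c4c9198, cf0a076}.
Only in 9cfac0a's history (ahead): {1d1f697, 38968b7, 38d4176, 857e45d, 8ab2b06, 9381a6c, 9cfac0a, a2988aa, d770575, dc6a8e7, e9676af, ea45bac, ee7bc81} — 13.
Only in 28bfaa4's history (behind): {} — 0.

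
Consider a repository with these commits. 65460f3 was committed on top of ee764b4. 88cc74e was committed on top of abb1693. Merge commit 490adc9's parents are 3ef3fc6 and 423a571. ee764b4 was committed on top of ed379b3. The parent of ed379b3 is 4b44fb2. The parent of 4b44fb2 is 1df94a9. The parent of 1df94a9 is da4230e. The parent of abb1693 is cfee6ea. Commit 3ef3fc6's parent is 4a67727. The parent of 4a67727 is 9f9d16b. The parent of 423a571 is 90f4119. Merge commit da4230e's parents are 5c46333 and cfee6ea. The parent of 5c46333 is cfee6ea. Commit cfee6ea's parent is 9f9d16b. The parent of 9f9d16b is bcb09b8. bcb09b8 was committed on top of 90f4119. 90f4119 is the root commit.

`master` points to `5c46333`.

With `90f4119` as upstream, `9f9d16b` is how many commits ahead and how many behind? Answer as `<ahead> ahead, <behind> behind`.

Reachable from 9f9d16b: {90f4119, 9f9d16b, bcb09b8}.
Reachable from 90f4119: {90f4119}.
Only in 9f9d16b's history (ahead): {9f9d16b, bcb09b8} — 2.
Only in 90f4119's history (behind): {} — 0.

2 ahead, 0 behind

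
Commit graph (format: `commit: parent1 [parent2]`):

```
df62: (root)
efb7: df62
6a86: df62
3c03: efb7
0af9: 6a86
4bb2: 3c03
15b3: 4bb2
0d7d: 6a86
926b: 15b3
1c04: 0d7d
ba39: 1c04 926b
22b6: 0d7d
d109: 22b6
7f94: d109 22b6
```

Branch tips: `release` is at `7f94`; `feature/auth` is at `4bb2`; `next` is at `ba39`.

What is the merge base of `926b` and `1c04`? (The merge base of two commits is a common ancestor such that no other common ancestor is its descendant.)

Ancestors of 926b: {15b3, 3c03, 4bb2, 926b, df62, efb7}.
Ancestors of 1c04: {0d7d, 1c04, 6a86, df62}.
Common ancestors: {df62}.
The only common ancestor is df62, so it is the merge base.

df62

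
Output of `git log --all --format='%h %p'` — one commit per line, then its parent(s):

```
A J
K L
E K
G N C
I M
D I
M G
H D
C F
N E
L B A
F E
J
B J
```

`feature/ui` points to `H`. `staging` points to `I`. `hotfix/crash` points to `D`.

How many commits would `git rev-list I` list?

Walking parent pointers from I: reachable set = {A, B, C, E, F, G, I, J, K, L, M, N}.
That is 12 commits.

12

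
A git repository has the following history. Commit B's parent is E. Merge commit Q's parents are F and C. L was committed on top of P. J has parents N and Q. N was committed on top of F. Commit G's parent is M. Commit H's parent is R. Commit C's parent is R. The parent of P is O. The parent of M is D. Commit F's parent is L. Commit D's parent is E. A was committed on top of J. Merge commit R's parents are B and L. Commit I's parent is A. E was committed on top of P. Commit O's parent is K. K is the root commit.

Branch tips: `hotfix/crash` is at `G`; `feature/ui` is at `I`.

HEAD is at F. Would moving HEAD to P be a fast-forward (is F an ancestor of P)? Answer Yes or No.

A fast-forward from F to P is possible iff F is an ancestor of P.
Ancestors of P: {K, O, P}.
F is not among them, so fast-forward is not possible.

No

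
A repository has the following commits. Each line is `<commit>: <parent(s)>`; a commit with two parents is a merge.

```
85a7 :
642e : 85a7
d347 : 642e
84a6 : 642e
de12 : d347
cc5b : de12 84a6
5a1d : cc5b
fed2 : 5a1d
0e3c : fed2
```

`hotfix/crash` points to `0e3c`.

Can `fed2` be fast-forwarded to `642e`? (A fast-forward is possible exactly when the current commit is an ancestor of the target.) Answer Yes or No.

No

A fast-forward from fed2 to 642e is possible iff fed2 is an ancestor of 642e.
Ancestors of 642e: {642e, 85a7}.
fed2 is not among them, so fast-forward is not possible.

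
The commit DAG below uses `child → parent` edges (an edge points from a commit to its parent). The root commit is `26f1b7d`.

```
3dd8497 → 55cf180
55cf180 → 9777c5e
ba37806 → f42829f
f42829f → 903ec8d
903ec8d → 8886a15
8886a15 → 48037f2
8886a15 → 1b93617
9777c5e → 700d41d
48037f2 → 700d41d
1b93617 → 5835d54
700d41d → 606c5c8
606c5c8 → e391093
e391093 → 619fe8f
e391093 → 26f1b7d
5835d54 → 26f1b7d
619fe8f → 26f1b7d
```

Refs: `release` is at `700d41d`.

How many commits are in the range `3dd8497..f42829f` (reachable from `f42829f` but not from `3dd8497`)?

Reachable from f42829f: {1b93617, 26f1b7d, 48037f2, 5835d54, 606c5c8, 619fe8f, 700d41d, 8886a15, 903ec8d, e391093, f42829f}.
Reachable from 3dd8497: {26f1b7d, 3dd8497, 55cf180, 606c5c8, 619fe8f, 700d41d, 9777c5e, e391093}.
In f42829f's history but not 3dd8497's: {1b93617, 48037f2, 5835d54, 8886a15, 903ec8d, f42829f} — 6 commits.

6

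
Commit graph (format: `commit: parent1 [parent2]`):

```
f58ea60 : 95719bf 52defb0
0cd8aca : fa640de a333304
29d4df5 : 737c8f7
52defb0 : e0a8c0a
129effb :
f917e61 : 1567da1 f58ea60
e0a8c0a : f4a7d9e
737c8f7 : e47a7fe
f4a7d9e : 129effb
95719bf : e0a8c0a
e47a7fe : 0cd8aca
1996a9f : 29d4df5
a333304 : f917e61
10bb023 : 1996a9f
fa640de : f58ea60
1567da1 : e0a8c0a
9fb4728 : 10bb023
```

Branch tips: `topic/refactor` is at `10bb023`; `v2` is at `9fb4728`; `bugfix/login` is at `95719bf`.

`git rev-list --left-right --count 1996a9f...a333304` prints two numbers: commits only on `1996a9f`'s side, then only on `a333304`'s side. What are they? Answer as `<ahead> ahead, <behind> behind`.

6 ahead, 0 behind

Reachable from 1996a9f: {0cd8aca, 129effb, 1567da1, 1996a9f, 29d4df5, 52defb0, 737c8f7, 95719bf, a333304, e0a8c0a, e47a7fe, f4a7d9e, f58ea60, f917e61, fa640de}.
Reachable from a333304: {129effb, 1567da1, 52defb0, 95719bf, a333304, e0a8c0a, f4a7d9e, f58ea60, f917e61}.
Only in 1996a9f's history (ahead): {0cd8aca, 1996a9f, 29d4df5, 737c8f7, e47a7fe, fa640de} — 6.
Only in a333304's history (behind): {} — 0.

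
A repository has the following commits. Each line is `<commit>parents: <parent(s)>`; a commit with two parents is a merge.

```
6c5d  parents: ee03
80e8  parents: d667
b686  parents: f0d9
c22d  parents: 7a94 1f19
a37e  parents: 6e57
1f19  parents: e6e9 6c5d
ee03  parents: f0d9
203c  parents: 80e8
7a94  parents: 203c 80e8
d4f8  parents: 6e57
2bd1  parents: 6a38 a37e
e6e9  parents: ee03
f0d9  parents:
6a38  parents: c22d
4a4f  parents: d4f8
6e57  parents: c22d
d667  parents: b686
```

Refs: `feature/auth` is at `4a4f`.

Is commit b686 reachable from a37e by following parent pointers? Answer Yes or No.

Ancestors of a37e (commits reachable by following parents): {1f19, 203c, 6c5d, 6e57, 7a94, 80e8, a37e, b686, c22d, d667, e6e9, ee03, f0d9}.
b686 is in that set, so it is an ancestor of a37e.

Yes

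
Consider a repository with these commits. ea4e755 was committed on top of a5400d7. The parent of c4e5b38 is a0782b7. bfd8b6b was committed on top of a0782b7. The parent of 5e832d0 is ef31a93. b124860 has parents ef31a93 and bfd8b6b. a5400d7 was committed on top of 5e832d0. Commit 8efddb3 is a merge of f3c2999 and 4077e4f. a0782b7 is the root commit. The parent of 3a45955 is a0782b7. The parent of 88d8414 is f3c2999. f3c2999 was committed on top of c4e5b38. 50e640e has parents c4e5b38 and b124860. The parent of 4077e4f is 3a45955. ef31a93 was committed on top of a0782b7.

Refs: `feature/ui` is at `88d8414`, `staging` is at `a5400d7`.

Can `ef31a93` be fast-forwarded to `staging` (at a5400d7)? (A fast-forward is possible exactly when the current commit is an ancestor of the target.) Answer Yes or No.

A fast-forward from ef31a93 to a5400d7 is possible iff ef31a93 is an ancestor of a5400d7.
Ancestors of a5400d7: {5e832d0, a0782b7, a5400d7, ef31a93}.
ef31a93 is among them, so fast-forward is possible.

Yes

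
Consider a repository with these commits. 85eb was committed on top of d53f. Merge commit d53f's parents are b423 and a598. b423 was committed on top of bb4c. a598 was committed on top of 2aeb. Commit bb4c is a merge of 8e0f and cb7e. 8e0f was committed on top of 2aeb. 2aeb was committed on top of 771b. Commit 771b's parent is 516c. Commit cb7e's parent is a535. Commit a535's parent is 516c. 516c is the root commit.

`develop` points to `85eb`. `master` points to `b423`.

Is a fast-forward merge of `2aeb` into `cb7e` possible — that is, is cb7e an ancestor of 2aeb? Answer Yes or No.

A fast-forward from cb7e to 2aeb is possible iff cb7e is an ancestor of 2aeb.
Ancestors of 2aeb: {2aeb, 516c, 771b}.
cb7e is not among them, so fast-forward is not possible.

No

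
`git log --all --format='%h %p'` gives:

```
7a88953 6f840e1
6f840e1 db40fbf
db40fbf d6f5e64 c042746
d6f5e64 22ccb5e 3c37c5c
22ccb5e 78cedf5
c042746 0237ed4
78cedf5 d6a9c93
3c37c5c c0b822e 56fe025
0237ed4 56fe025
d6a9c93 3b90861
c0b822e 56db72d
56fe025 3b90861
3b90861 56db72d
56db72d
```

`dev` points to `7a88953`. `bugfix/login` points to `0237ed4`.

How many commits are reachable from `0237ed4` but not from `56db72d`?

Reachable from 0237ed4: {0237ed4, 3b90861, 56db72d, 56fe025}.
Reachable from 56db72d: {56db72d}.
In 0237ed4's history but not 56db72d's: {0237ed4, 3b90861, 56fe025} — 3 commits.

3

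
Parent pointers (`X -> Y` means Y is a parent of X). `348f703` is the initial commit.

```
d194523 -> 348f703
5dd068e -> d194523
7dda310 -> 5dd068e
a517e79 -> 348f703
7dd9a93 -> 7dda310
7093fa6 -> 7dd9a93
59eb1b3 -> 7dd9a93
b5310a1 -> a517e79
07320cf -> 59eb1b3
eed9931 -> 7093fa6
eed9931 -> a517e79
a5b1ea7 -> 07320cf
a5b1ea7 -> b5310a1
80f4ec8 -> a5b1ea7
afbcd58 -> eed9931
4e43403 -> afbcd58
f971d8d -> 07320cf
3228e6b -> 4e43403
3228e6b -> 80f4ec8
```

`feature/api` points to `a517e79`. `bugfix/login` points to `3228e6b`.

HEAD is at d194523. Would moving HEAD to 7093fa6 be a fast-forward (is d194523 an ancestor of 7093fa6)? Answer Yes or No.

A fast-forward from d194523 to 7093fa6 is possible iff d194523 is an ancestor of 7093fa6.
Ancestors of 7093fa6: {348f703, 5dd068e, 7093fa6, 7dd9a93, 7dda310, d194523}.
d194523 is among them, so fast-forward is possible.

Yes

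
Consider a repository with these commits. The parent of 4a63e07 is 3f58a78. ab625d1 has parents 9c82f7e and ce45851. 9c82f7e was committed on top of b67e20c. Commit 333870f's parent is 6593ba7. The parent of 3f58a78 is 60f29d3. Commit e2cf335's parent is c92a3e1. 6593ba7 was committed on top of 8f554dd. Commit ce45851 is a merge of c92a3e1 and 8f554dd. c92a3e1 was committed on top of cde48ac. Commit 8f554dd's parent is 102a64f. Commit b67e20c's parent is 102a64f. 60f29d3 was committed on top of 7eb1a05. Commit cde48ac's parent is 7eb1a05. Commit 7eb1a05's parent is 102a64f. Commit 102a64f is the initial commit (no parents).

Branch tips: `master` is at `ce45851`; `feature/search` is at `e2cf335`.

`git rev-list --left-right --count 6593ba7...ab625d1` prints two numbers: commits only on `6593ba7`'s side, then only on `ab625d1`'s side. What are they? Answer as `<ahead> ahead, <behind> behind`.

1 ahead, 7 behind

Reachable from 6593ba7: {102a64f, 6593ba7, 8f554dd}.
Reachable from ab625d1: {102a64f, 7eb1a05, 8f554dd, 9c82f7e, ab625d1, b67e20c, c92a3e1, cde48ac, ce45851}.
Only in 6593ba7's history (ahead): {6593ba7} — 1.
Only in ab625d1's history (behind): {7eb1a05, 9c82f7e, ab625d1, b67e20c, c92a3e1, cde48ac, ce45851} — 7.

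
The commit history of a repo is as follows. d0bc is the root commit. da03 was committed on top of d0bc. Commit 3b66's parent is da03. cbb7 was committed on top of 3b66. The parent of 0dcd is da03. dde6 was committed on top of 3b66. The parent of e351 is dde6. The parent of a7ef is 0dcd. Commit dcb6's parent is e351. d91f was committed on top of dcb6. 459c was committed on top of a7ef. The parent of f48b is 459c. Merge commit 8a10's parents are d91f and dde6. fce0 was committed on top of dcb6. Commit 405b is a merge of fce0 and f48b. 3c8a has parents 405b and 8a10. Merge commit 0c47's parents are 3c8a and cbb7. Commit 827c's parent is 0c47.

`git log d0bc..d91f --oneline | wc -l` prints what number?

Reachable from d91f: {3b66, d0bc, d91f, da03, dcb6, dde6, e351}.
Reachable from d0bc: {d0bc}.
In d91f's history but not d0bc's: {3b66, d91f, da03, dcb6, dde6, e351} — 6 commits.

6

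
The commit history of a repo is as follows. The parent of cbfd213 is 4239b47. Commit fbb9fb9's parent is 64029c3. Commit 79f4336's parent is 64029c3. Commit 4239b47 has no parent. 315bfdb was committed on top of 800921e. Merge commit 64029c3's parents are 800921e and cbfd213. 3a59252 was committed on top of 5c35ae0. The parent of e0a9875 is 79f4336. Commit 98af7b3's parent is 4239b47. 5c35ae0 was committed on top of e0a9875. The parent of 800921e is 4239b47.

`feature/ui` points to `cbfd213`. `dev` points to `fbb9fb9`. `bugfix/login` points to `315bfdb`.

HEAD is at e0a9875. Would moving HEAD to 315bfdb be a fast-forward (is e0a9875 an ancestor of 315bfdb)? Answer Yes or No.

A fast-forward from e0a9875 to 315bfdb is possible iff e0a9875 is an ancestor of 315bfdb.
Ancestors of 315bfdb: {315bfdb, 4239b47, 800921e}.
e0a9875 is not among them, so fast-forward is not possible.

No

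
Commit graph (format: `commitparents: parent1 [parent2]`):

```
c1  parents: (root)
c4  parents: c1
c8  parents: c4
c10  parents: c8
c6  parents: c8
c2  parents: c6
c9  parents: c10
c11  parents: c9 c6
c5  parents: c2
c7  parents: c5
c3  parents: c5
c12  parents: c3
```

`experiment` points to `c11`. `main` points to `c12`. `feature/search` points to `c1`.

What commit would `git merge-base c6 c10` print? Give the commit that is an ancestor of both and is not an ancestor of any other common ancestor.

Ancestors of c6: {c1, c4, c6, c8}.
Ancestors of c10: {c1, c10, c4, c8}.
Common ancestors: {c1, c4, c8}.
Among these, c8 is not an ancestor of any other common ancestor — it is the merge base.

c8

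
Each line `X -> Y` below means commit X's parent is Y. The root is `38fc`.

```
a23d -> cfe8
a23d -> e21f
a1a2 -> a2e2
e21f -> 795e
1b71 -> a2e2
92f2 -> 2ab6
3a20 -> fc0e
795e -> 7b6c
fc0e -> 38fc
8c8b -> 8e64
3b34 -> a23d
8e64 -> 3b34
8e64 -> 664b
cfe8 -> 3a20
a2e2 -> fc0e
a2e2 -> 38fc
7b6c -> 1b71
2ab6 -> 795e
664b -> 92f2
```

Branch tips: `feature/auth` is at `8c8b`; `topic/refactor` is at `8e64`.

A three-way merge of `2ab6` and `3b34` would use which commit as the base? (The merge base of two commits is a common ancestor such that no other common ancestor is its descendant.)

Ancestors of 2ab6: {1b71, 2ab6, 38fc, 795e, 7b6c, a2e2, fc0e}.
Ancestors of 3b34: {1b71, 38fc, 3a20, 3b34, 795e, 7b6c, a23d, a2e2, cfe8, e21f, fc0e}.
Common ancestors: {1b71, 38fc, 795e, 7b6c, a2e2, fc0e}.
Among these, 795e is not an ancestor of any other common ancestor — it is the merge base.

795e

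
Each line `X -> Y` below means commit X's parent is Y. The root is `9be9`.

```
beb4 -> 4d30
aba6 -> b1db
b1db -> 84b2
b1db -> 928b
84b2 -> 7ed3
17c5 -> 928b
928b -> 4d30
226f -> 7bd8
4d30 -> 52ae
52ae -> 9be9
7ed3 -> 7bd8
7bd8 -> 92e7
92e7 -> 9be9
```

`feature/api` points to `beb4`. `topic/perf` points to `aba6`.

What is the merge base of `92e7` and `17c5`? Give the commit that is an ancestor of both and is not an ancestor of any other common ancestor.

9be9

Ancestors of 92e7: {92e7, 9be9}.
Ancestors of 17c5: {17c5, 4d30, 52ae, 928b, 9be9}.
Common ancestors: {9be9}.
The only common ancestor is 9be9, so it is the merge base.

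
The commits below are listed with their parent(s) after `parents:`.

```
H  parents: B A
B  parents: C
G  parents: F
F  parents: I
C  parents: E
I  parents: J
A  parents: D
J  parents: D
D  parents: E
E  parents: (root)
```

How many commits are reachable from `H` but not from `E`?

Reachable from H: {A, B, C, D, E, H}.
Reachable from E: {E}.
In H's history but not E's: {A, B, C, D, H} — 5 commits.

5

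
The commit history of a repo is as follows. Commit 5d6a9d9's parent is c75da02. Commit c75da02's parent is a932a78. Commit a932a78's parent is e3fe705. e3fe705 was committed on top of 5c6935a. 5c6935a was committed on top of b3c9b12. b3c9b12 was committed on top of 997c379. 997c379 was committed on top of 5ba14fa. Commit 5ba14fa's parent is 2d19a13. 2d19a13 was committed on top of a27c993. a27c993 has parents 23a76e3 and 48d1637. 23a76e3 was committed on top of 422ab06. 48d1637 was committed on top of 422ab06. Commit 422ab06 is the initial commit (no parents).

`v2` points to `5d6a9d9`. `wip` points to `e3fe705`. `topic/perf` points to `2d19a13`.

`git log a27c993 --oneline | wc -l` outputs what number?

4

Walking parent pointers from a27c993: reachable set = {23a76e3, 422ab06, 48d1637, a27c993}.
That is 4 commits.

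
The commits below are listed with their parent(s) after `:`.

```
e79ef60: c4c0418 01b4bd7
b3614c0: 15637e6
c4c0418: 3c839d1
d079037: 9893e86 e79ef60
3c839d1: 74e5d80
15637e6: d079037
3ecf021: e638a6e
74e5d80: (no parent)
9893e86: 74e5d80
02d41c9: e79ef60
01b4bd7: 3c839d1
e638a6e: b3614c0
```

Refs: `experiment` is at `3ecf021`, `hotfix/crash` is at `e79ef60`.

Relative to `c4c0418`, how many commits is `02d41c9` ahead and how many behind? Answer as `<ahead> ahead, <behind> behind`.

3 ahead, 0 behind

Reachable from 02d41c9: {01b4bd7, 02d41c9, 3c839d1, 74e5d80, c4c0418, e79ef60}.
Reachable from c4c0418: {3c839d1, 74e5d80, c4c0418}.
Only in 02d41c9's history (ahead): {01b4bd7, 02d41c9, e79ef60} — 3.
Only in c4c0418's history (behind): {} — 0.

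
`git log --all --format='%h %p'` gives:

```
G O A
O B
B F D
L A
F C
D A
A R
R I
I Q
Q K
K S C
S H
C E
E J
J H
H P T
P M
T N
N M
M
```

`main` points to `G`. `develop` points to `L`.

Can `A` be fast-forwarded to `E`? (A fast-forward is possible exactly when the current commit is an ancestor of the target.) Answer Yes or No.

No

A fast-forward from A to E is possible iff A is an ancestor of E.
Ancestors of E: {E, H, J, M, N, P, T}.
A is not among them, so fast-forward is not possible.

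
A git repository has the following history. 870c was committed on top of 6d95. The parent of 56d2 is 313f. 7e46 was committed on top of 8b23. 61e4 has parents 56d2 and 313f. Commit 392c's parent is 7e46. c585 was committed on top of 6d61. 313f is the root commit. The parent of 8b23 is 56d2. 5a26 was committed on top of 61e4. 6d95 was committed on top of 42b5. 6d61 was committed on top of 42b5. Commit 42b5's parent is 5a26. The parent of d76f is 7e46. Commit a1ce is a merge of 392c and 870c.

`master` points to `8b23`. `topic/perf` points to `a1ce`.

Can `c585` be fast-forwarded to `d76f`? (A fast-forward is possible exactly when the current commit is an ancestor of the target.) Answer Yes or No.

No

A fast-forward from c585 to d76f is possible iff c585 is an ancestor of d76f.
Ancestors of d76f: {313f, 56d2, 7e46, 8b23, d76f}.
c585 is not among them, so fast-forward is not possible.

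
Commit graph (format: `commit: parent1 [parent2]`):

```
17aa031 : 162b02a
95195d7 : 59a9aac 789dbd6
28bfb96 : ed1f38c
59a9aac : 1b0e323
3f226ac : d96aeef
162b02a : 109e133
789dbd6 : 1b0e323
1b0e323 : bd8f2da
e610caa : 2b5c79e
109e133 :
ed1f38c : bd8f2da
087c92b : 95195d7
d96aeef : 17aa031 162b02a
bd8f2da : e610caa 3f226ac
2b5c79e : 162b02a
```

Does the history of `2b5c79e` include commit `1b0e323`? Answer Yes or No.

No

Ancestors of 2b5c79e: {109e133, 162b02a, 2b5c79e}.
1b0e323 is not in that set, so it is not an ancestor of 2b5c79e.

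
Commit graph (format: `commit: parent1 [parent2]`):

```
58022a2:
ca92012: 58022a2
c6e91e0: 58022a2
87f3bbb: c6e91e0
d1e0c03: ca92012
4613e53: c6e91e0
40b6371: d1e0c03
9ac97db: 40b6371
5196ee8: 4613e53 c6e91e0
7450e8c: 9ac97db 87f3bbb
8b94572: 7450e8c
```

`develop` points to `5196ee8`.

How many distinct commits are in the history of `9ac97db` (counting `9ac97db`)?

Walking parent pointers from 9ac97db: reachable set = {40b6371, 58022a2, 9ac97db, ca92012, d1e0c03}.
That is 5 commits.

5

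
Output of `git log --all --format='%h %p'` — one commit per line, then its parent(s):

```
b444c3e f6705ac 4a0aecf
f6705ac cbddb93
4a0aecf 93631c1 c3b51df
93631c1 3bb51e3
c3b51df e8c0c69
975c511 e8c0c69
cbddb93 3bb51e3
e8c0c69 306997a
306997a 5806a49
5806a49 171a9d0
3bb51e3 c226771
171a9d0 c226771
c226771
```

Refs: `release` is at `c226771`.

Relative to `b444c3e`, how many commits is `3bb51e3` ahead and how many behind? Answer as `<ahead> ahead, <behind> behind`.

Reachable from 3bb51e3: {3bb51e3, c226771}.
Reachable from b444c3e: {171a9d0, 306997a, 3bb51e3, 4a0aecf, 5806a49, 93631c1, b444c3e, c226771, c3b51df, cbddb93, e8c0c69, f6705ac}.
Only in 3bb51e3's history (ahead): {} — 0.
Only in b444c3e's history (behind): {171a9d0, 306997a, 4a0aecf, 5806a49, 93631c1, b444c3e, c3b51df, cbddb93, e8c0c69, f6705ac} — 10.

0 ahead, 10 behind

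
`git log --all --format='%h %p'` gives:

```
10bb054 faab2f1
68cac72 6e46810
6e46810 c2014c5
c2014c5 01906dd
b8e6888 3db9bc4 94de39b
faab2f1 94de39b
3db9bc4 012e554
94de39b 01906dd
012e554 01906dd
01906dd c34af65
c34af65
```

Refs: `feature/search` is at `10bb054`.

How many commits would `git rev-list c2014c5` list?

3

Walking parent pointers from c2014c5: reachable set = {01906dd, c2014c5, c34af65}.
That is 3 commits.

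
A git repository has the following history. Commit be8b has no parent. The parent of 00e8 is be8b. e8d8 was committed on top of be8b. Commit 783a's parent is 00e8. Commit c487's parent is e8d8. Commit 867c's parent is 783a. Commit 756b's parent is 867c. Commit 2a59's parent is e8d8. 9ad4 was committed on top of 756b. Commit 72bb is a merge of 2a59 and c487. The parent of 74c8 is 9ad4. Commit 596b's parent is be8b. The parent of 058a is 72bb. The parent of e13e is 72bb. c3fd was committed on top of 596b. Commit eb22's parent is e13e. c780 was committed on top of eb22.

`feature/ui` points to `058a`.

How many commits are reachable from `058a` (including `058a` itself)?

Walking parent pointers from 058a: reachable set = {058a, 2a59, 72bb, be8b, c487, e8d8}.
That is 6 commits.

6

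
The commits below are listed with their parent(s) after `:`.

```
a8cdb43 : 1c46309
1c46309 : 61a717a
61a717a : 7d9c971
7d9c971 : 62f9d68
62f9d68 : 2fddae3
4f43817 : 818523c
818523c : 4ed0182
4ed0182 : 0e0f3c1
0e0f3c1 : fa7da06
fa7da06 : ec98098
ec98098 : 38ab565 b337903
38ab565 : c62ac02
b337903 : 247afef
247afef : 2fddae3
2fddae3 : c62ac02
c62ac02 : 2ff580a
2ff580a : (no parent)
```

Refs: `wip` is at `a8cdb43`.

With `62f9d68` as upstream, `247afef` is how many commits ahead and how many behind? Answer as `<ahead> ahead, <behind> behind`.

1 ahead, 1 behind

Reachable from 247afef: {247afef, 2fddae3, 2ff580a, c62ac02}.
Reachable from 62f9d68: {2fddae3, 2ff580a, 62f9d68, c62ac02}.
Only in 247afef's history (ahead): {247afef} — 1.
Only in 62f9d68's history (behind): {62f9d68} — 1.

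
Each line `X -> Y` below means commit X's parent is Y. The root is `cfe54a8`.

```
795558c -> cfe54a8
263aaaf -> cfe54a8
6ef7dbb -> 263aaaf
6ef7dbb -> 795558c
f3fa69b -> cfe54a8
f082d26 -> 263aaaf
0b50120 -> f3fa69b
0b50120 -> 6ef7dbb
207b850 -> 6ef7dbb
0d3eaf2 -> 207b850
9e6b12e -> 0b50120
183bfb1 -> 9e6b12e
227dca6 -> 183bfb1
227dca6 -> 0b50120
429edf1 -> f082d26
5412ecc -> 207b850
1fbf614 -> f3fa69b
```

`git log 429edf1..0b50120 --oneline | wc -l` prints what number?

4

Reachable from 0b50120: {0b50120, 263aaaf, 6ef7dbb, 795558c, cfe54a8, f3fa69b}.
Reachable from 429edf1: {263aaaf, 429edf1, cfe54a8, f082d26}.
In 0b50120's history but not 429edf1's: {0b50120, 6ef7dbb, 795558c, f3fa69b} — 4 commits.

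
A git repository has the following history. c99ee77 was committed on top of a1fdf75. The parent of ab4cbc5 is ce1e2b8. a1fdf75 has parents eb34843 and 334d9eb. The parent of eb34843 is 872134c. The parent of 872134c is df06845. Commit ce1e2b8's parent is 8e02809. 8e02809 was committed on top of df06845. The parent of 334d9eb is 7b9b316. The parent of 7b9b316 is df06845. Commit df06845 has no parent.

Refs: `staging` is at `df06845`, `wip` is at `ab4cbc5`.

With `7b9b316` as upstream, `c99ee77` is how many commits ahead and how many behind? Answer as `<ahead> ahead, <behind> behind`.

5 ahead, 0 behind

Reachable from c99ee77: {334d9eb, 7b9b316, 872134c, a1fdf75, c99ee77, df06845, eb34843}.
Reachable from 7b9b316: {7b9b316, df06845}.
Only in c99ee77's history (ahead): {334d9eb, 872134c, a1fdf75, c99ee77, eb34843} — 5.
Only in 7b9b316's history (behind): {} — 0.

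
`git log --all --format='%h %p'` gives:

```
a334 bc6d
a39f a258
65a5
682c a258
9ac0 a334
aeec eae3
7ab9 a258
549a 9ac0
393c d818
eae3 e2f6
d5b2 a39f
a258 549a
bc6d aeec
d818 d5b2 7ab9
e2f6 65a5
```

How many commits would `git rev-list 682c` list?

10

Walking parent pointers from 682c: reachable set = {549a, 65a5, 682c, 9ac0, a258, a334, aeec, bc6d, e2f6, eae3}.
That is 10 commits.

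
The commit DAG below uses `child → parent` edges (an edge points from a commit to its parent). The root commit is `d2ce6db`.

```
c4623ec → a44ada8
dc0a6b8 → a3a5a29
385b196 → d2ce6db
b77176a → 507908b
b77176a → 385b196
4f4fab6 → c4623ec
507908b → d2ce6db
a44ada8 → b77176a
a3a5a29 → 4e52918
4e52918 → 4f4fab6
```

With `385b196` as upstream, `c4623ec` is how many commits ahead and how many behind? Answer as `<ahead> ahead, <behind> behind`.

Reachable from c4623ec: {385b196, 507908b, a44ada8, b77176a, c4623ec, d2ce6db}.
Reachable from 385b196: {385b196, d2ce6db}.
Only in c4623ec's history (ahead): {507908b, a44ada8, b77176a, c4623ec} — 4.
Only in 385b196's history (behind): {} — 0.

4 ahead, 0 behind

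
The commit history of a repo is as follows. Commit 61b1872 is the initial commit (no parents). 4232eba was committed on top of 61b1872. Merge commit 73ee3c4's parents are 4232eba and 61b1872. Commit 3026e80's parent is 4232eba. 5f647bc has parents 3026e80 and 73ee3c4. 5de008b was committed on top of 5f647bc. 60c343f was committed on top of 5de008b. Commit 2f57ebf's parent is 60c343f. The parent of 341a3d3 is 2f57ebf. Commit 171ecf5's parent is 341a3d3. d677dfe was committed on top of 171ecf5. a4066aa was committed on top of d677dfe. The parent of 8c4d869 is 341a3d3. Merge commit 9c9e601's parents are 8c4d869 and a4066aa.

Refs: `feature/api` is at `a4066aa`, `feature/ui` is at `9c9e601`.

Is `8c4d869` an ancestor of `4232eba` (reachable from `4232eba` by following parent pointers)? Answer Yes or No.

Ancestors of 4232eba: {4232eba, 61b1872}.
8c4d869 is not in that set, so it is not an ancestor of 4232eba.

No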